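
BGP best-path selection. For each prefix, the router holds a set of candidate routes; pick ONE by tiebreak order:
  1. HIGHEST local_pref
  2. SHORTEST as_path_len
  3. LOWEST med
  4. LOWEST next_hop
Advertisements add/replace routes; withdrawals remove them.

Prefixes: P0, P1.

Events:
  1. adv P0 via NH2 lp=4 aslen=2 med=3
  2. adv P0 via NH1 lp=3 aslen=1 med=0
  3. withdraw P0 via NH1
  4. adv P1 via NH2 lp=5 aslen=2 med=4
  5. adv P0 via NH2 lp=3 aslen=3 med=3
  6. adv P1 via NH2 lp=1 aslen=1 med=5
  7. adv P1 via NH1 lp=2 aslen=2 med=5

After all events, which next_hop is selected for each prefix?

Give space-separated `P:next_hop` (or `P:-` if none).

Answer: P0:NH2 P1:NH1

Derivation:
Op 1: best P0=NH2 P1=-
Op 2: best P0=NH2 P1=-
Op 3: best P0=NH2 P1=-
Op 4: best P0=NH2 P1=NH2
Op 5: best P0=NH2 P1=NH2
Op 6: best P0=NH2 P1=NH2
Op 7: best P0=NH2 P1=NH1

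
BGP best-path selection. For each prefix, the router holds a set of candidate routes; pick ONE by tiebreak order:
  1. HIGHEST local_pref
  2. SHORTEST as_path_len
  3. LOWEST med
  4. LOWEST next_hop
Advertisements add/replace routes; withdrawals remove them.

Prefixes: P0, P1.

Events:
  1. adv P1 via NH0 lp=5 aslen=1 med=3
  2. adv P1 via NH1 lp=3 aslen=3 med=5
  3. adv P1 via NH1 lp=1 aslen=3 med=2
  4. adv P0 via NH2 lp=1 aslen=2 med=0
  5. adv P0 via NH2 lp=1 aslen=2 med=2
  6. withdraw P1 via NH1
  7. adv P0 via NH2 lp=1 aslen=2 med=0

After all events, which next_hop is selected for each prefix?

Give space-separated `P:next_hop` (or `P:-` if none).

Answer: P0:NH2 P1:NH0

Derivation:
Op 1: best P0=- P1=NH0
Op 2: best P0=- P1=NH0
Op 3: best P0=- P1=NH0
Op 4: best P0=NH2 P1=NH0
Op 5: best P0=NH2 P1=NH0
Op 6: best P0=NH2 P1=NH0
Op 7: best P0=NH2 P1=NH0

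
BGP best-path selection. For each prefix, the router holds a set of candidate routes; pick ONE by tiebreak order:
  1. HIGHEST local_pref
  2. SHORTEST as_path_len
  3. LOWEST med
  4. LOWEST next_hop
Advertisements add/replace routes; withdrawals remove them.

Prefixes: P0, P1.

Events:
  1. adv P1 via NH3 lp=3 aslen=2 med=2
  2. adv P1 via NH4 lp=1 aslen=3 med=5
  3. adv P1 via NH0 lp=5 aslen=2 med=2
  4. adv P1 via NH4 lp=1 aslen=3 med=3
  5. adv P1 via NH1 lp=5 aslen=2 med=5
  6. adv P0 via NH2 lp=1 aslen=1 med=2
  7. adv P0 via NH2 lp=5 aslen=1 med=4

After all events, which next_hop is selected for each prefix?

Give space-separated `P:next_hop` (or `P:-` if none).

Op 1: best P0=- P1=NH3
Op 2: best P0=- P1=NH3
Op 3: best P0=- P1=NH0
Op 4: best P0=- P1=NH0
Op 5: best P0=- P1=NH0
Op 6: best P0=NH2 P1=NH0
Op 7: best P0=NH2 P1=NH0

Answer: P0:NH2 P1:NH0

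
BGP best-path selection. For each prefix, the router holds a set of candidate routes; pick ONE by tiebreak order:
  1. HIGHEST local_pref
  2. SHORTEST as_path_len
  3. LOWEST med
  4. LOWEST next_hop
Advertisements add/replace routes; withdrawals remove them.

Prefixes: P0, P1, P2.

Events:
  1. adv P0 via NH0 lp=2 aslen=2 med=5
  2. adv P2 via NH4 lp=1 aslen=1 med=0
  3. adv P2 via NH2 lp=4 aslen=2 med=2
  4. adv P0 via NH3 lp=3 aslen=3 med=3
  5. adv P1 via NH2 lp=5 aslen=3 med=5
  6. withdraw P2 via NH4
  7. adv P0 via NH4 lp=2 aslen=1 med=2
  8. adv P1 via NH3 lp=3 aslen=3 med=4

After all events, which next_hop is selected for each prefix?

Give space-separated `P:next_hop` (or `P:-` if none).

Answer: P0:NH3 P1:NH2 P2:NH2

Derivation:
Op 1: best P0=NH0 P1=- P2=-
Op 2: best P0=NH0 P1=- P2=NH4
Op 3: best P0=NH0 P1=- P2=NH2
Op 4: best P0=NH3 P1=- P2=NH2
Op 5: best P0=NH3 P1=NH2 P2=NH2
Op 6: best P0=NH3 P1=NH2 P2=NH2
Op 7: best P0=NH3 P1=NH2 P2=NH2
Op 8: best P0=NH3 P1=NH2 P2=NH2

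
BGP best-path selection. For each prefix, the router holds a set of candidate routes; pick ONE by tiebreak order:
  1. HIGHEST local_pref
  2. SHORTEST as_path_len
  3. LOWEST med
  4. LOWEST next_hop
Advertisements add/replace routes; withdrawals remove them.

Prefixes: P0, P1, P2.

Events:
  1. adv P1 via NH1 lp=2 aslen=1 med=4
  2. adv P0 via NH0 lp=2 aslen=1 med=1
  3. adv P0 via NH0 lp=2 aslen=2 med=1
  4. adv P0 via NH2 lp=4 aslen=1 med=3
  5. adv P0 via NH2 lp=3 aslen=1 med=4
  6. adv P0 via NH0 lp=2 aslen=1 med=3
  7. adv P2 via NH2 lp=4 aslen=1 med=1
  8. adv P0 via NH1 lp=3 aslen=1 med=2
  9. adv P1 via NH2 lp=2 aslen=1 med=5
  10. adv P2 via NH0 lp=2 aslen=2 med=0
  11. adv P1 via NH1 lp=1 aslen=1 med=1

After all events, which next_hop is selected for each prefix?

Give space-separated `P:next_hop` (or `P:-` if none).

Op 1: best P0=- P1=NH1 P2=-
Op 2: best P0=NH0 P1=NH1 P2=-
Op 3: best P0=NH0 P1=NH1 P2=-
Op 4: best P0=NH2 P1=NH1 P2=-
Op 5: best P0=NH2 P1=NH1 P2=-
Op 6: best P0=NH2 P1=NH1 P2=-
Op 7: best P0=NH2 P1=NH1 P2=NH2
Op 8: best P0=NH1 P1=NH1 P2=NH2
Op 9: best P0=NH1 P1=NH1 P2=NH2
Op 10: best P0=NH1 P1=NH1 P2=NH2
Op 11: best P0=NH1 P1=NH2 P2=NH2

Answer: P0:NH1 P1:NH2 P2:NH2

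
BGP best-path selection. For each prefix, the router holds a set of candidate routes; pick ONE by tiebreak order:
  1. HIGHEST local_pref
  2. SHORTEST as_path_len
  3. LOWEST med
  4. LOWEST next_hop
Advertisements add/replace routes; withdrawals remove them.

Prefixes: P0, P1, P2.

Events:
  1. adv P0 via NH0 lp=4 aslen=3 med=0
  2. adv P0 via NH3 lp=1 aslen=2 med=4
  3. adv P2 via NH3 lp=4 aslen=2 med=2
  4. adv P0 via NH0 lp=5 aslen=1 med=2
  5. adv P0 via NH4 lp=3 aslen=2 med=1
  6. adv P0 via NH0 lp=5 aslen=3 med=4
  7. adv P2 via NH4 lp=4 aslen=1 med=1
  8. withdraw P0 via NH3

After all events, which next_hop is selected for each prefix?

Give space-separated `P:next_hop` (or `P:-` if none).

Op 1: best P0=NH0 P1=- P2=-
Op 2: best P0=NH0 P1=- P2=-
Op 3: best P0=NH0 P1=- P2=NH3
Op 4: best P0=NH0 P1=- P2=NH3
Op 5: best P0=NH0 P1=- P2=NH3
Op 6: best P0=NH0 P1=- P2=NH3
Op 7: best P0=NH0 P1=- P2=NH4
Op 8: best P0=NH0 P1=- P2=NH4

Answer: P0:NH0 P1:- P2:NH4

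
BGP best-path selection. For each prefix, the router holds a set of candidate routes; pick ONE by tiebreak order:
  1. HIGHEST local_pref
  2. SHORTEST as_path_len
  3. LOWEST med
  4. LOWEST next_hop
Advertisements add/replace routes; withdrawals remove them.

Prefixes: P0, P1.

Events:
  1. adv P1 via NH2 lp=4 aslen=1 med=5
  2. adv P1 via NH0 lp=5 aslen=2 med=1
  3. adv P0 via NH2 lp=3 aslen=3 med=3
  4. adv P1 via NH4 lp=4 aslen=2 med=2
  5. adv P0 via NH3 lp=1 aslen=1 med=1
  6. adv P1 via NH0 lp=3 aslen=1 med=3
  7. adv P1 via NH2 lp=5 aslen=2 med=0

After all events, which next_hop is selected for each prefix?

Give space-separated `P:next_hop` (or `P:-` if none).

Answer: P0:NH2 P1:NH2

Derivation:
Op 1: best P0=- P1=NH2
Op 2: best P0=- P1=NH0
Op 3: best P0=NH2 P1=NH0
Op 4: best P0=NH2 P1=NH0
Op 5: best P0=NH2 P1=NH0
Op 6: best P0=NH2 P1=NH2
Op 7: best P0=NH2 P1=NH2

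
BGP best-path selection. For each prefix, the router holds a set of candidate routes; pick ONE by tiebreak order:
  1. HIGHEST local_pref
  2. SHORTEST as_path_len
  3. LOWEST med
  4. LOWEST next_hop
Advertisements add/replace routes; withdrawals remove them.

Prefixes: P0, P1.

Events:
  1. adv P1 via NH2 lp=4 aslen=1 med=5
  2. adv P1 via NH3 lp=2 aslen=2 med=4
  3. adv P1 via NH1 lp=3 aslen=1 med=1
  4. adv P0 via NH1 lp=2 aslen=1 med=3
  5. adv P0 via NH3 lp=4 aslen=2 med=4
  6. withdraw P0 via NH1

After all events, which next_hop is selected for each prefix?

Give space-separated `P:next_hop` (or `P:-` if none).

Op 1: best P0=- P1=NH2
Op 2: best P0=- P1=NH2
Op 3: best P0=- P1=NH2
Op 4: best P0=NH1 P1=NH2
Op 5: best P0=NH3 P1=NH2
Op 6: best P0=NH3 P1=NH2

Answer: P0:NH3 P1:NH2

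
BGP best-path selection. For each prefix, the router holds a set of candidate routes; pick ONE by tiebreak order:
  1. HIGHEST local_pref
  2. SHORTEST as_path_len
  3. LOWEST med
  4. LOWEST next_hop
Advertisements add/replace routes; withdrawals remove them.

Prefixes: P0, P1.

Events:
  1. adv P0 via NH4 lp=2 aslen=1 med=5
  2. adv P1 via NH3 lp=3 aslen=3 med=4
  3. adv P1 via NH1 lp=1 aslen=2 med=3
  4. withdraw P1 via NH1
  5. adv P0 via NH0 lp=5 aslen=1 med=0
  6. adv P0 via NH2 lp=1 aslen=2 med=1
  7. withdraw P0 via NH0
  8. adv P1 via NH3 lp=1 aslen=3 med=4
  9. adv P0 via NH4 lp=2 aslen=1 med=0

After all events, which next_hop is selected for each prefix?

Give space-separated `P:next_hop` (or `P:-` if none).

Answer: P0:NH4 P1:NH3

Derivation:
Op 1: best P0=NH4 P1=-
Op 2: best P0=NH4 P1=NH3
Op 3: best P0=NH4 P1=NH3
Op 4: best P0=NH4 P1=NH3
Op 5: best P0=NH0 P1=NH3
Op 6: best P0=NH0 P1=NH3
Op 7: best P0=NH4 P1=NH3
Op 8: best P0=NH4 P1=NH3
Op 9: best P0=NH4 P1=NH3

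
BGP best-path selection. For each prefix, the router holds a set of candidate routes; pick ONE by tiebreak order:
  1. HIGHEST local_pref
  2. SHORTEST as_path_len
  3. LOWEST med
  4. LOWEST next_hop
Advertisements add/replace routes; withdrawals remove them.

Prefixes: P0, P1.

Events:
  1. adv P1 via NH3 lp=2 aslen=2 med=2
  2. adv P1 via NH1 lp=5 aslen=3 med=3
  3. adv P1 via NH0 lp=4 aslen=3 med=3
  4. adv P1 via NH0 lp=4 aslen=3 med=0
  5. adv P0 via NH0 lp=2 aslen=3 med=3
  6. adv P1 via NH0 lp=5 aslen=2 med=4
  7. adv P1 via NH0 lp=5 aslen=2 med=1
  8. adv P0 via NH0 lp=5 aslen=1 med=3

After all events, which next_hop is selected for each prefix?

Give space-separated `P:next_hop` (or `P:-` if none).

Answer: P0:NH0 P1:NH0

Derivation:
Op 1: best P0=- P1=NH3
Op 2: best P0=- P1=NH1
Op 3: best P0=- P1=NH1
Op 4: best P0=- P1=NH1
Op 5: best P0=NH0 P1=NH1
Op 6: best P0=NH0 P1=NH0
Op 7: best P0=NH0 P1=NH0
Op 8: best P0=NH0 P1=NH0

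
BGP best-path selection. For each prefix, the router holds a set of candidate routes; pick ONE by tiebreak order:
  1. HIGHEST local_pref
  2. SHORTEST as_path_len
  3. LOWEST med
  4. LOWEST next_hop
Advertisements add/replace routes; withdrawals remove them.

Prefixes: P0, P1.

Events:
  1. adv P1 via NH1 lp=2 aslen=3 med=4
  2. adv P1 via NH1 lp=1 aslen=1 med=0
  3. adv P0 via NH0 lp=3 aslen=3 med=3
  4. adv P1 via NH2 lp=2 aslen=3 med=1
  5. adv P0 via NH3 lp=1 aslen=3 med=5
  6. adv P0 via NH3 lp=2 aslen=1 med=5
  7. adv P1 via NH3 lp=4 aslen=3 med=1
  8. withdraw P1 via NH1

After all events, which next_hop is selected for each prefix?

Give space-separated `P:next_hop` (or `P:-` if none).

Op 1: best P0=- P1=NH1
Op 2: best P0=- P1=NH1
Op 3: best P0=NH0 P1=NH1
Op 4: best P0=NH0 P1=NH2
Op 5: best P0=NH0 P1=NH2
Op 6: best P0=NH0 P1=NH2
Op 7: best P0=NH0 P1=NH3
Op 8: best P0=NH0 P1=NH3

Answer: P0:NH0 P1:NH3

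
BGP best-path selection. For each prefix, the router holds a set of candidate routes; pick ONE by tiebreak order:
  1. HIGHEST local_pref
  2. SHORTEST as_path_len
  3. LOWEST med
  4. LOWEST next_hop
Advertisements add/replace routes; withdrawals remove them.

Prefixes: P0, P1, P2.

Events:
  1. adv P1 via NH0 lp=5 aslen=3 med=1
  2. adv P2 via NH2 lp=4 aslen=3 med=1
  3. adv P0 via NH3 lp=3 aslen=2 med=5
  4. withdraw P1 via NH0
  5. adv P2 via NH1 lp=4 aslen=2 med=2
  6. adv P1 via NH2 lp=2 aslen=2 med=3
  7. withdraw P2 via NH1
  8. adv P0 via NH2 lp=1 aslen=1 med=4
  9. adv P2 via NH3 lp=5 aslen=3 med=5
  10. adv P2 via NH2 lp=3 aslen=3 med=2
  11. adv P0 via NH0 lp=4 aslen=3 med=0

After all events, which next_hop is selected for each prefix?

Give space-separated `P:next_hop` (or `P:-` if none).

Op 1: best P0=- P1=NH0 P2=-
Op 2: best P0=- P1=NH0 P2=NH2
Op 3: best P0=NH3 P1=NH0 P2=NH2
Op 4: best P0=NH3 P1=- P2=NH2
Op 5: best P0=NH3 P1=- P2=NH1
Op 6: best P0=NH3 P1=NH2 P2=NH1
Op 7: best P0=NH3 P1=NH2 P2=NH2
Op 8: best P0=NH3 P1=NH2 P2=NH2
Op 9: best P0=NH3 P1=NH2 P2=NH3
Op 10: best P0=NH3 P1=NH2 P2=NH3
Op 11: best P0=NH0 P1=NH2 P2=NH3

Answer: P0:NH0 P1:NH2 P2:NH3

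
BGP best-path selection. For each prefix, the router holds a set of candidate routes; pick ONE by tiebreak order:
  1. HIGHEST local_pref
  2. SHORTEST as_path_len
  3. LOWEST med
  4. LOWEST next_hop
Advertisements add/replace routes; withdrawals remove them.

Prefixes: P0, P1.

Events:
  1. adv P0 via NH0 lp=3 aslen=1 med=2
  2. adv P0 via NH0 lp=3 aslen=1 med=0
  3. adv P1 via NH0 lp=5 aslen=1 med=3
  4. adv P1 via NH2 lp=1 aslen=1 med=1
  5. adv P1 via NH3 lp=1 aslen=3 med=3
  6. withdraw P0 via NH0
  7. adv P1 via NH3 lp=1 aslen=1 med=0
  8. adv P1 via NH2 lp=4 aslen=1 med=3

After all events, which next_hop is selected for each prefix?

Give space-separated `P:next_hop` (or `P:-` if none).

Op 1: best P0=NH0 P1=-
Op 2: best P0=NH0 P1=-
Op 3: best P0=NH0 P1=NH0
Op 4: best P0=NH0 P1=NH0
Op 5: best P0=NH0 P1=NH0
Op 6: best P0=- P1=NH0
Op 7: best P0=- P1=NH0
Op 8: best P0=- P1=NH0

Answer: P0:- P1:NH0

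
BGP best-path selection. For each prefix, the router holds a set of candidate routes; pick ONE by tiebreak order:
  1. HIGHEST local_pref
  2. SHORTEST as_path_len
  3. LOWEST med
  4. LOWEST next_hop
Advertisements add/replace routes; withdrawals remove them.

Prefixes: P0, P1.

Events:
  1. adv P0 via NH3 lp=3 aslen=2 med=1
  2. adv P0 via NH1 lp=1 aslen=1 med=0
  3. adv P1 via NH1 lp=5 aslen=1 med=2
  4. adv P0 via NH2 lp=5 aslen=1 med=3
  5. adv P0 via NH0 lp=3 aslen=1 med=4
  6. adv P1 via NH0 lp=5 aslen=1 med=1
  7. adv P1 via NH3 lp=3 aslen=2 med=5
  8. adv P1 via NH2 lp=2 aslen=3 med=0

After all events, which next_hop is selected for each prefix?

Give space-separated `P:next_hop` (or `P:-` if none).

Op 1: best P0=NH3 P1=-
Op 2: best P0=NH3 P1=-
Op 3: best P0=NH3 P1=NH1
Op 4: best P0=NH2 P1=NH1
Op 5: best P0=NH2 P1=NH1
Op 6: best P0=NH2 P1=NH0
Op 7: best P0=NH2 P1=NH0
Op 8: best P0=NH2 P1=NH0

Answer: P0:NH2 P1:NH0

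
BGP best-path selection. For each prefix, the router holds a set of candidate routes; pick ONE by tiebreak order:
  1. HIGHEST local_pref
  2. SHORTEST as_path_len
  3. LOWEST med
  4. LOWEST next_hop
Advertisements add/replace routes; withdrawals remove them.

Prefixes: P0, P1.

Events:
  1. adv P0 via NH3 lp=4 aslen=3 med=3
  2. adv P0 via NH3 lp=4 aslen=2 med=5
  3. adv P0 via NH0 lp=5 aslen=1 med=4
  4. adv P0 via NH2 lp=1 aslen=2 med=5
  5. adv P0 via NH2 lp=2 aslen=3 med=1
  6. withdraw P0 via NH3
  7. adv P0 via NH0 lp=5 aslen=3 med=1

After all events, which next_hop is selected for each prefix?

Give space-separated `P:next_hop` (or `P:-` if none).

Answer: P0:NH0 P1:-

Derivation:
Op 1: best P0=NH3 P1=-
Op 2: best P0=NH3 P1=-
Op 3: best P0=NH0 P1=-
Op 4: best P0=NH0 P1=-
Op 5: best P0=NH0 P1=-
Op 6: best P0=NH0 P1=-
Op 7: best P0=NH0 P1=-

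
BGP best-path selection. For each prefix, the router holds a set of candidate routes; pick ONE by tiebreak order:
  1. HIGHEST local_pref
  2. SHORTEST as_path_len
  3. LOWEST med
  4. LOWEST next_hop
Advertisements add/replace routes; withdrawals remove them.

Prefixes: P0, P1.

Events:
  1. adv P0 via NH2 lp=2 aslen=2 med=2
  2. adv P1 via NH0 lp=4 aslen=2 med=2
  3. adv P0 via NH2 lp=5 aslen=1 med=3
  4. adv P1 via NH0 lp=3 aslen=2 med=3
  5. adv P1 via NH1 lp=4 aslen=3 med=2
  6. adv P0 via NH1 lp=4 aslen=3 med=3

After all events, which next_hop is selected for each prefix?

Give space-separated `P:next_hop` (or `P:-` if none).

Op 1: best P0=NH2 P1=-
Op 2: best P0=NH2 P1=NH0
Op 3: best P0=NH2 P1=NH0
Op 4: best P0=NH2 P1=NH0
Op 5: best P0=NH2 P1=NH1
Op 6: best P0=NH2 P1=NH1

Answer: P0:NH2 P1:NH1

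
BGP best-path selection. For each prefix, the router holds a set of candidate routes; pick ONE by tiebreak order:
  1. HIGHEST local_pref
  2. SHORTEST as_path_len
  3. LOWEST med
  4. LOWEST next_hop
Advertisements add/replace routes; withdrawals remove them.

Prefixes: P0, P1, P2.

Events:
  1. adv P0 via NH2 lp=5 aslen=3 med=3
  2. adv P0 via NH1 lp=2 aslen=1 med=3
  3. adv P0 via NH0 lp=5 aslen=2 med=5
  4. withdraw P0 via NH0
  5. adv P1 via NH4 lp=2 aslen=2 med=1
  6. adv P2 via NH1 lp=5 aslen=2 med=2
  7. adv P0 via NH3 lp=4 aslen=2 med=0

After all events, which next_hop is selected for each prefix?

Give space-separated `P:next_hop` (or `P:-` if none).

Op 1: best P0=NH2 P1=- P2=-
Op 2: best P0=NH2 P1=- P2=-
Op 3: best P0=NH0 P1=- P2=-
Op 4: best P0=NH2 P1=- P2=-
Op 5: best P0=NH2 P1=NH4 P2=-
Op 6: best P0=NH2 P1=NH4 P2=NH1
Op 7: best P0=NH2 P1=NH4 P2=NH1

Answer: P0:NH2 P1:NH4 P2:NH1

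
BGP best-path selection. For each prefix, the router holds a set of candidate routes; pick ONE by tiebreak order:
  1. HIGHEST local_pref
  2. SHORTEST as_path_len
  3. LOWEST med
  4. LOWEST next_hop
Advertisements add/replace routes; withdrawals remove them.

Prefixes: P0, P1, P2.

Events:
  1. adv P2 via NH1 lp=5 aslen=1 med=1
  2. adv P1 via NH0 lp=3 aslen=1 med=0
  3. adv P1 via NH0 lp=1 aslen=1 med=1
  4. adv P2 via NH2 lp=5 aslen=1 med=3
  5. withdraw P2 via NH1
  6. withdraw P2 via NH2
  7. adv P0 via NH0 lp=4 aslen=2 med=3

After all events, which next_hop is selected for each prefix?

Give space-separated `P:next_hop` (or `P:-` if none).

Op 1: best P0=- P1=- P2=NH1
Op 2: best P0=- P1=NH0 P2=NH1
Op 3: best P0=- P1=NH0 P2=NH1
Op 4: best P0=- P1=NH0 P2=NH1
Op 5: best P0=- P1=NH0 P2=NH2
Op 6: best P0=- P1=NH0 P2=-
Op 7: best P0=NH0 P1=NH0 P2=-

Answer: P0:NH0 P1:NH0 P2:-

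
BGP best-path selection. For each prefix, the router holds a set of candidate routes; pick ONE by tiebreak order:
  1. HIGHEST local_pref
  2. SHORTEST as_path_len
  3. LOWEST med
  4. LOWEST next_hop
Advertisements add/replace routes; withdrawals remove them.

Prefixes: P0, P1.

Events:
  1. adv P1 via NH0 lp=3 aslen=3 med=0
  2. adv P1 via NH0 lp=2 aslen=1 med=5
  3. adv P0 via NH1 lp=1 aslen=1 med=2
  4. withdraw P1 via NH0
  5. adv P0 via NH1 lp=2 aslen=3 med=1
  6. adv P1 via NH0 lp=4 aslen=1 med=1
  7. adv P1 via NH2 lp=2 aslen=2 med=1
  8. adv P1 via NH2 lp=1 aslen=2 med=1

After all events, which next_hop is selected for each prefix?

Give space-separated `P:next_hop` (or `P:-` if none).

Answer: P0:NH1 P1:NH0

Derivation:
Op 1: best P0=- P1=NH0
Op 2: best P0=- P1=NH0
Op 3: best P0=NH1 P1=NH0
Op 4: best P0=NH1 P1=-
Op 5: best P0=NH1 P1=-
Op 6: best P0=NH1 P1=NH0
Op 7: best P0=NH1 P1=NH0
Op 8: best P0=NH1 P1=NH0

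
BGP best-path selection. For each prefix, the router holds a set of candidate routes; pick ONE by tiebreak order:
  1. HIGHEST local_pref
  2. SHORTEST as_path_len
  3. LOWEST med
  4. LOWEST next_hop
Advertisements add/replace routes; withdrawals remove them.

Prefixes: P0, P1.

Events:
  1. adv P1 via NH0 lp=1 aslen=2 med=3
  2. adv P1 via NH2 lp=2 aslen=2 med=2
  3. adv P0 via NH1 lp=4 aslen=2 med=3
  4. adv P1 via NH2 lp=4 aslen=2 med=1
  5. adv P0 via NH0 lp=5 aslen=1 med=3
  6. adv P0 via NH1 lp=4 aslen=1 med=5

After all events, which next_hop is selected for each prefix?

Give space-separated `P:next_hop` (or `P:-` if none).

Answer: P0:NH0 P1:NH2

Derivation:
Op 1: best P0=- P1=NH0
Op 2: best P0=- P1=NH2
Op 3: best P0=NH1 P1=NH2
Op 4: best P0=NH1 P1=NH2
Op 5: best P0=NH0 P1=NH2
Op 6: best P0=NH0 P1=NH2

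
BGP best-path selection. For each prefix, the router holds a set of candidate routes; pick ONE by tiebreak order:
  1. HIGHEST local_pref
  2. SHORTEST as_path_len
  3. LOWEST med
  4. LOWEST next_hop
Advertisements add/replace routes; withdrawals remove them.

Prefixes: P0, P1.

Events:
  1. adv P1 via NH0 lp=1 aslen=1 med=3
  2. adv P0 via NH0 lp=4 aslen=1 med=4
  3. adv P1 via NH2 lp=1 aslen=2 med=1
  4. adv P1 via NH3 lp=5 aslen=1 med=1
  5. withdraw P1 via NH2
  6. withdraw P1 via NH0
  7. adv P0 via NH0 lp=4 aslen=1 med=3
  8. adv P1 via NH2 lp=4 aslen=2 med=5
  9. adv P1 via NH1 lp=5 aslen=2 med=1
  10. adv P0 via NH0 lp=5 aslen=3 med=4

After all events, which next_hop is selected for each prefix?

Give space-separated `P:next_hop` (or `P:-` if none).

Answer: P0:NH0 P1:NH3

Derivation:
Op 1: best P0=- P1=NH0
Op 2: best P0=NH0 P1=NH0
Op 3: best P0=NH0 P1=NH0
Op 4: best P0=NH0 P1=NH3
Op 5: best P0=NH0 P1=NH3
Op 6: best P0=NH0 P1=NH3
Op 7: best P0=NH0 P1=NH3
Op 8: best P0=NH0 P1=NH3
Op 9: best P0=NH0 P1=NH3
Op 10: best P0=NH0 P1=NH3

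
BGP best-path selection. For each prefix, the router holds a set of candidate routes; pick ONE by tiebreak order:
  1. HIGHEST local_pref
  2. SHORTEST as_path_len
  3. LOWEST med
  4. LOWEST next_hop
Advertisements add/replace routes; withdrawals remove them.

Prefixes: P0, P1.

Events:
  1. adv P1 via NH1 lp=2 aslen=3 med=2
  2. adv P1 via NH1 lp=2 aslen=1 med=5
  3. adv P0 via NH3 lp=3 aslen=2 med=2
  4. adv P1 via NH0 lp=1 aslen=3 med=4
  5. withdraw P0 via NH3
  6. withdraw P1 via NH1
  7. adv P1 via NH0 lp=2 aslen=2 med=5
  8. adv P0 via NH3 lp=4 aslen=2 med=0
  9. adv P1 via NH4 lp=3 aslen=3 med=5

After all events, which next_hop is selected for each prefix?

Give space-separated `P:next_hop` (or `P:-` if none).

Op 1: best P0=- P1=NH1
Op 2: best P0=- P1=NH1
Op 3: best P0=NH3 P1=NH1
Op 4: best P0=NH3 P1=NH1
Op 5: best P0=- P1=NH1
Op 6: best P0=- P1=NH0
Op 7: best P0=- P1=NH0
Op 8: best P0=NH3 P1=NH0
Op 9: best P0=NH3 P1=NH4

Answer: P0:NH3 P1:NH4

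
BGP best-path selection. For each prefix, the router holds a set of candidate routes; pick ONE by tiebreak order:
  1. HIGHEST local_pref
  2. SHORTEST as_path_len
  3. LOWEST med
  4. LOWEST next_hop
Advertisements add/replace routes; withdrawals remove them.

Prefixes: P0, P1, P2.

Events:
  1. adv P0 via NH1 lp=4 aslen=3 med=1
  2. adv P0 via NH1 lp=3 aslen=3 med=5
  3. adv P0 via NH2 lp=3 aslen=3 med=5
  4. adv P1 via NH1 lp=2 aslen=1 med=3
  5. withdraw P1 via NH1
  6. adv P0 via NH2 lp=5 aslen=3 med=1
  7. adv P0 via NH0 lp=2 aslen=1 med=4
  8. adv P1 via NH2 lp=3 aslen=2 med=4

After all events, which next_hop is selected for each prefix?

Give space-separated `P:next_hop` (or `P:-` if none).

Answer: P0:NH2 P1:NH2 P2:-

Derivation:
Op 1: best P0=NH1 P1=- P2=-
Op 2: best P0=NH1 P1=- P2=-
Op 3: best P0=NH1 P1=- P2=-
Op 4: best P0=NH1 P1=NH1 P2=-
Op 5: best P0=NH1 P1=- P2=-
Op 6: best P0=NH2 P1=- P2=-
Op 7: best P0=NH2 P1=- P2=-
Op 8: best P0=NH2 P1=NH2 P2=-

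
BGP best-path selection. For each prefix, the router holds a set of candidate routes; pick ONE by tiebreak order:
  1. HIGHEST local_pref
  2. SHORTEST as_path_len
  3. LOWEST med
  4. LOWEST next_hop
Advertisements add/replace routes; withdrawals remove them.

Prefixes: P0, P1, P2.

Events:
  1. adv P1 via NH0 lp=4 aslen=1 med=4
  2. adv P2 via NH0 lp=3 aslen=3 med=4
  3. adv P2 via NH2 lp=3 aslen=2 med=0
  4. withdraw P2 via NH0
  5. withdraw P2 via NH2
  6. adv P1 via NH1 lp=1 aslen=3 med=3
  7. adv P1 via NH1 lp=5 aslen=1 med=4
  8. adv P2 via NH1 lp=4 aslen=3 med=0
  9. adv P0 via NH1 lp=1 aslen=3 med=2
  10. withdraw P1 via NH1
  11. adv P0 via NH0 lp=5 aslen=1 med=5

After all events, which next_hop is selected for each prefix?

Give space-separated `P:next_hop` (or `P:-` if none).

Op 1: best P0=- P1=NH0 P2=-
Op 2: best P0=- P1=NH0 P2=NH0
Op 3: best P0=- P1=NH0 P2=NH2
Op 4: best P0=- P1=NH0 P2=NH2
Op 5: best P0=- P1=NH0 P2=-
Op 6: best P0=- P1=NH0 P2=-
Op 7: best P0=- P1=NH1 P2=-
Op 8: best P0=- P1=NH1 P2=NH1
Op 9: best P0=NH1 P1=NH1 P2=NH1
Op 10: best P0=NH1 P1=NH0 P2=NH1
Op 11: best P0=NH0 P1=NH0 P2=NH1

Answer: P0:NH0 P1:NH0 P2:NH1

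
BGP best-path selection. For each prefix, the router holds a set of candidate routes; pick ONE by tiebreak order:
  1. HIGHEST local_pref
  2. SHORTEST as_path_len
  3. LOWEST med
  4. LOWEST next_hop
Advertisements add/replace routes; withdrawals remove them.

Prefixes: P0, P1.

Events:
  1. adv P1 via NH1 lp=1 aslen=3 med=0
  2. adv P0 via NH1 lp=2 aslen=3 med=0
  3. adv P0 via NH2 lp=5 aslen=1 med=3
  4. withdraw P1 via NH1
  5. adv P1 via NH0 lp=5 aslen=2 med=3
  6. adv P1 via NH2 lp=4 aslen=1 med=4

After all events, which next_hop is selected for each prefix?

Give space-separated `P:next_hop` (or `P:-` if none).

Answer: P0:NH2 P1:NH0

Derivation:
Op 1: best P0=- P1=NH1
Op 2: best P0=NH1 P1=NH1
Op 3: best P0=NH2 P1=NH1
Op 4: best P0=NH2 P1=-
Op 5: best P0=NH2 P1=NH0
Op 6: best P0=NH2 P1=NH0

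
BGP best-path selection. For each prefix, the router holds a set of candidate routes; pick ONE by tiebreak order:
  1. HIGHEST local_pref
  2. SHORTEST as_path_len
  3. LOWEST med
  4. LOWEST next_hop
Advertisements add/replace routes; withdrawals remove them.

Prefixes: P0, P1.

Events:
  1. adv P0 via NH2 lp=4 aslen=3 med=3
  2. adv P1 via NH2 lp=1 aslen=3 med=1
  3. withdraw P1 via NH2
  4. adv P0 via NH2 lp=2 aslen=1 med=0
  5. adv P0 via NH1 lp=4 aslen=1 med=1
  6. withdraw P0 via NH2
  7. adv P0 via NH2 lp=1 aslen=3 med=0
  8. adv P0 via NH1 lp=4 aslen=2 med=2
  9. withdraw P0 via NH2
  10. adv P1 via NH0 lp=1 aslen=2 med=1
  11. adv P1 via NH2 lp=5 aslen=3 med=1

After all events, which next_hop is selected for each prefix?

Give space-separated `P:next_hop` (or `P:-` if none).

Op 1: best P0=NH2 P1=-
Op 2: best P0=NH2 P1=NH2
Op 3: best P0=NH2 P1=-
Op 4: best P0=NH2 P1=-
Op 5: best P0=NH1 P1=-
Op 6: best P0=NH1 P1=-
Op 7: best P0=NH1 P1=-
Op 8: best P0=NH1 P1=-
Op 9: best P0=NH1 P1=-
Op 10: best P0=NH1 P1=NH0
Op 11: best P0=NH1 P1=NH2

Answer: P0:NH1 P1:NH2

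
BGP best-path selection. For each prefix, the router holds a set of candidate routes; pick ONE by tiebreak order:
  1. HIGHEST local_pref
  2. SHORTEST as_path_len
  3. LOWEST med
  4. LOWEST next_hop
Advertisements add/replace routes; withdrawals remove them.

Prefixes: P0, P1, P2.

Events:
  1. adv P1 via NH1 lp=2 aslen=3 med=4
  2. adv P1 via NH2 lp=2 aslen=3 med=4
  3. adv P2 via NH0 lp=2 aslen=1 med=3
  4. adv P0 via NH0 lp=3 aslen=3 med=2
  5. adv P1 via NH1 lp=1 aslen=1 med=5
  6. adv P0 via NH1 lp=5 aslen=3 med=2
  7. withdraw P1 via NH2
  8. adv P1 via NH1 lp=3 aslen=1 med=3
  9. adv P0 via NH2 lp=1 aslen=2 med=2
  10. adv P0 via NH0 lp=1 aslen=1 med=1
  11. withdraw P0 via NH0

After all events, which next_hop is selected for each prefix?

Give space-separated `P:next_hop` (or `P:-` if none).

Answer: P0:NH1 P1:NH1 P2:NH0

Derivation:
Op 1: best P0=- P1=NH1 P2=-
Op 2: best P0=- P1=NH1 P2=-
Op 3: best P0=- P1=NH1 P2=NH0
Op 4: best P0=NH0 P1=NH1 P2=NH0
Op 5: best P0=NH0 P1=NH2 P2=NH0
Op 6: best P0=NH1 P1=NH2 P2=NH0
Op 7: best P0=NH1 P1=NH1 P2=NH0
Op 8: best P0=NH1 P1=NH1 P2=NH0
Op 9: best P0=NH1 P1=NH1 P2=NH0
Op 10: best P0=NH1 P1=NH1 P2=NH0
Op 11: best P0=NH1 P1=NH1 P2=NH0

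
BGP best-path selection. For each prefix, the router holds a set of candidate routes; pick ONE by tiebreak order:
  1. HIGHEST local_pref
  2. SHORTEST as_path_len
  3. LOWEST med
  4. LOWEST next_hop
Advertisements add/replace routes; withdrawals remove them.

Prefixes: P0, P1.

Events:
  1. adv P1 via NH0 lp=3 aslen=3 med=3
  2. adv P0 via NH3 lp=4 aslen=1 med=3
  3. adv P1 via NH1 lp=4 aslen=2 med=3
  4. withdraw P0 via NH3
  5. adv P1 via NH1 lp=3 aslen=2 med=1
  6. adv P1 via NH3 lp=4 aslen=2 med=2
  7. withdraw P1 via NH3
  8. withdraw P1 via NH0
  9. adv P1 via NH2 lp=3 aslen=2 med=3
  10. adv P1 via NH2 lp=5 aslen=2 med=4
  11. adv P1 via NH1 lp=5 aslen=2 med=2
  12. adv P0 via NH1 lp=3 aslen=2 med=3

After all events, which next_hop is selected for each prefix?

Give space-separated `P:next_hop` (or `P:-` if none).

Answer: P0:NH1 P1:NH1

Derivation:
Op 1: best P0=- P1=NH0
Op 2: best P0=NH3 P1=NH0
Op 3: best P0=NH3 P1=NH1
Op 4: best P0=- P1=NH1
Op 5: best P0=- P1=NH1
Op 6: best P0=- P1=NH3
Op 7: best P0=- P1=NH1
Op 8: best P0=- P1=NH1
Op 9: best P0=- P1=NH1
Op 10: best P0=- P1=NH2
Op 11: best P0=- P1=NH1
Op 12: best P0=NH1 P1=NH1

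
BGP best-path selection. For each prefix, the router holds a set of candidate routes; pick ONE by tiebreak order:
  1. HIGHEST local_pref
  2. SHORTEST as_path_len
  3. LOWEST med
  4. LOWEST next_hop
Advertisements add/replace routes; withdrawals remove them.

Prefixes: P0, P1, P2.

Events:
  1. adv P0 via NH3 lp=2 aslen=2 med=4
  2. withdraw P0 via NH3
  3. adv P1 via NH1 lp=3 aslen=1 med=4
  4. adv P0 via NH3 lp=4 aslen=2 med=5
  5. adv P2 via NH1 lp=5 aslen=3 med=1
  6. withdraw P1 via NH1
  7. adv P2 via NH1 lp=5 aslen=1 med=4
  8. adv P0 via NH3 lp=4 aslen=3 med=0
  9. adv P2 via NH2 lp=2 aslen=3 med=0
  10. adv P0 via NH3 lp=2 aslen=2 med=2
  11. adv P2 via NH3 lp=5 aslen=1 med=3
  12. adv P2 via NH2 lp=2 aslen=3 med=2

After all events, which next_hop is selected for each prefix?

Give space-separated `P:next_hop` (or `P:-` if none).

Answer: P0:NH3 P1:- P2:NH3

Derivation:
Op 1: best P0=NH3 P1=- P2=-
Op 2: best P0=- P1=- P2=-
Op 3: best P0=- P1=NH1 P2=-
Op 4: best P0=NH3 P1=NH1 P2=-
Op 5: best P0=NH3 P1=NH1 P2=NH1
Op 6: best P0=NH3 P1=- P2=NH1
Op 7: best P0=NH3 P1=- P2=NH1
Op 8: best P0=NH3 P1=- P2=NH1
Op 9: best P0=NH3 P1=- P2=NH1
Op 10: best P0=NH3 P1=- P2=NH1
Op 11: best P0=NH3 P1=- P2=NH3
Op 12: best P0=NH3 P1=- P2=NH3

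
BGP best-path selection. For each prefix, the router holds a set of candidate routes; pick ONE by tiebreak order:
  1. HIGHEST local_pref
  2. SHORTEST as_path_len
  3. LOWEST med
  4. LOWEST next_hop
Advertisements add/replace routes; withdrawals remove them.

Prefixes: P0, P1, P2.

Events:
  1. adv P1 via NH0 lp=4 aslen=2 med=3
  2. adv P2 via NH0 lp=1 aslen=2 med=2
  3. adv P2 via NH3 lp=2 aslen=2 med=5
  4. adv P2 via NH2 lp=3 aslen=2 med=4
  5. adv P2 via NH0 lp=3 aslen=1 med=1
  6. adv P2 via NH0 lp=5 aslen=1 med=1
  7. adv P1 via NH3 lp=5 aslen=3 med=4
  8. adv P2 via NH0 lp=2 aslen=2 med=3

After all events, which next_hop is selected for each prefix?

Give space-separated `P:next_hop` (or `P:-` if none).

Answer: P0:- P1:NH3 P2:NH2

Derivation:
Op 1: best P0=- P1=NH0 P2=-
Op 2: best P0=- P1=NH0 P2=NH0
Op 3: best P0=- P1=NH0 P2=NH3
Op 4: best P0=- P1=NH0 P2=NH2
Op 5: best P0=- P1=NH0 P2=NH0
Op 6: best P0=- P1=NH0 P2=NH0
Op 7: best P0=- P1=NH3 P2=NH0
Op 8: best P0=- P1=NH3 P2=NH2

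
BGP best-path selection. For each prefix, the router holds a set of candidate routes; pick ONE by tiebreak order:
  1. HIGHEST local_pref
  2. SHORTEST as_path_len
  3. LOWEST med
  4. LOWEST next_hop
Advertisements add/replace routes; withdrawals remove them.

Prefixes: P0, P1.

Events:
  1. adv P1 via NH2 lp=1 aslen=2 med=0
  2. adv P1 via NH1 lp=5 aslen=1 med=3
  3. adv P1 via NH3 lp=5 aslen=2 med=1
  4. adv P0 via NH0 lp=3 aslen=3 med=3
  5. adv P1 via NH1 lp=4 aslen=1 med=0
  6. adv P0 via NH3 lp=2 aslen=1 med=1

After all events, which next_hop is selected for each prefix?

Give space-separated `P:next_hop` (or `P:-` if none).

Op 1: best P0=- P1=NH2
Op 2: best P0=- P1=NH1
Op 3: best P0=- P1=NH1
Op 4: best P0=NH0 P1=NH1
Op 5: best P0=NH0 P1=NH3
Op 6: best P0=NH0 P1=NH3

Answer: P0:NH0 P1:NH3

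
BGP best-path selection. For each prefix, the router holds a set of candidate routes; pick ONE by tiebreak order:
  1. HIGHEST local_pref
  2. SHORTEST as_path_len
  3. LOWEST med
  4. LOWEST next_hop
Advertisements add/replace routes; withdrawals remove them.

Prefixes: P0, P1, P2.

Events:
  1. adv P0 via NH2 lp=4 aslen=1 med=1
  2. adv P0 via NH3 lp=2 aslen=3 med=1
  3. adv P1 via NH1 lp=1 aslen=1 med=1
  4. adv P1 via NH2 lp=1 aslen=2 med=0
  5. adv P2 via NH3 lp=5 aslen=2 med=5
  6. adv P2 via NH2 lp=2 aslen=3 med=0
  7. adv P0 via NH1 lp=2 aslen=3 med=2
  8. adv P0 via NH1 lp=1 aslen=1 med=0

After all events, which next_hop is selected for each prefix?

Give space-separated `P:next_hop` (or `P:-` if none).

Op 1: best P0=NH2 P1=- P2=-
Op 2: best P0=NH2 P1=- P2=-
Op 3: best P0=NH2 P1=NH1 P2=-
Op 4: best P0=NH2 P1=NH1 P2=-
Op 5: best P0=NH2 P1=NH1 P2=NH3
Op 6: best P0=NH2 P1=NH1 P2=NH3
Op 7: best P0=NH2 P1=NH1 P2=NH3
Op 8: best P0=NH2 P1=NH1 P2=NH3

Answer: P0:NH2 P1:NH1 P2:NH3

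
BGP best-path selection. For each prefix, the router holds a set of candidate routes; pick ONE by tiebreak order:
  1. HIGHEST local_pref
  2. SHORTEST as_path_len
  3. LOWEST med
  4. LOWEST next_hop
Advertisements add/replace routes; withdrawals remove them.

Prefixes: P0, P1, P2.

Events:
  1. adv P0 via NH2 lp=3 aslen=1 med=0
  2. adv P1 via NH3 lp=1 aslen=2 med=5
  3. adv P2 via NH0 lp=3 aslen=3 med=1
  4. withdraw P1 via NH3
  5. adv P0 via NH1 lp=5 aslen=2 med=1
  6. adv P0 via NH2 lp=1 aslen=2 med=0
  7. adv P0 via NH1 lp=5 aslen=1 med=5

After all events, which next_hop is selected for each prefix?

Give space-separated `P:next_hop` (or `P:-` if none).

Answer: P0:NH1 P1:- P2:NH0

Derivation:
Op 1: best P0=NH2 P1=- P2=-
Op 2: best P0=NH2 P1=NH3 P2=-
Op 3: best P0=NH2 P1=NH3 P2=NH0
Op 4: best P0=NH2 P1=- P2=NH0
Op 5: best P0=NH1 P1=- P2=NH0
Op 6: best P0=NH1 P1=- P2=NH0
Op 7: best P0=NH1 P1=- P2=NH0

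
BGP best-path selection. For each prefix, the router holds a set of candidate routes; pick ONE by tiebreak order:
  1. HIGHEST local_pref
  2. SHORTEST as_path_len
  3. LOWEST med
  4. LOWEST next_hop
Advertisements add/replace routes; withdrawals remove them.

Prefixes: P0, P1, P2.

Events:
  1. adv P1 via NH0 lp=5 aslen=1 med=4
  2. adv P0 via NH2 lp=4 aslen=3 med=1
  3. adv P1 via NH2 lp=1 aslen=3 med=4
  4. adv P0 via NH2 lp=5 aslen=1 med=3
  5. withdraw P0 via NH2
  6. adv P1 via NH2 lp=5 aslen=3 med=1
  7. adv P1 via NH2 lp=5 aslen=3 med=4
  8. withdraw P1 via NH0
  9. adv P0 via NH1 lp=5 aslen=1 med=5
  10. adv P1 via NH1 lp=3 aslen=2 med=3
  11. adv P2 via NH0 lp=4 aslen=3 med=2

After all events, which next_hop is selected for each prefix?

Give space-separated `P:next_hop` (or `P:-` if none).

Op 1: best P0=- P1=NH0 P2=-
Op 2: best P0=NH2 P1=NH0 P2=-
Op 3: best P0=NH2 P1=NH0 P2=-
Op 4: best P0=NH2 P1=NH0 P2=-
Op 5: best P0=- P1=NH0 P2=-
Op 6: best P0=- P1=NH0 P2=-
Op 7: best P0=- P1=NH0 P2=-
Op 8: best P0=- P1=NH2 P2=-
Op 9: best P0=NH1 P1=NH2 P2=-
Op 10: best P0=NH1 P1=NH2 P2=-
Op 11: best P0=NH1 P1=NH2 P2=NH0

Answer: P0:NH1 P1:NH2 P2:NH0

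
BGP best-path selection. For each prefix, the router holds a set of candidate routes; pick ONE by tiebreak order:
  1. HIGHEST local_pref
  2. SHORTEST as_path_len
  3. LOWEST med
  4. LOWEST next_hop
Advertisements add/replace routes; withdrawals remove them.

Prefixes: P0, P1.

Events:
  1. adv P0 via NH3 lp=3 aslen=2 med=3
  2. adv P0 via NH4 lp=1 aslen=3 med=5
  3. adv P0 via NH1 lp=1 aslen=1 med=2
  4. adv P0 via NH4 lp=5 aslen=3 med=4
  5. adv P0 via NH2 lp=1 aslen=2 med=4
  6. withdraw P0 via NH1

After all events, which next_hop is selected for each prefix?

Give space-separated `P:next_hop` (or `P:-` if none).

Answer: P0:NH4 P1:-

Derivation:
Op 1: best P0=NH3 P1=-
Op 2: best P0=NH3 P1=-
Op 3: best P0=NH3 P1=-
Op 4: best P0=NH4 P1=-
Op 5: best P0=NH4 P1=-
Op 6: best P0=NH4 P1=-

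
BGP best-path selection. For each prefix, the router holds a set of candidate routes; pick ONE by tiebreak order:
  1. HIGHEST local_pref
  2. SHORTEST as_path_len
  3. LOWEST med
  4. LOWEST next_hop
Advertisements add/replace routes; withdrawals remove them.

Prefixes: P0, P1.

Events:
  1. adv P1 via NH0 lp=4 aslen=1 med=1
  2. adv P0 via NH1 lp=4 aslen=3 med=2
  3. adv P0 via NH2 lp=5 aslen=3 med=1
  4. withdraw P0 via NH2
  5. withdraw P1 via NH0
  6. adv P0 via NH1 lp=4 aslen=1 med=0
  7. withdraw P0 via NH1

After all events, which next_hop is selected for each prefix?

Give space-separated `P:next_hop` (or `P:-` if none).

Op 1: best P0=- P1=NH0
Op 2: best P0=NH1 P1=NH0
Op 3: best P0=NH2 P1=NH0
Op 4: best P0=NH1 P1=NH0
Op 5: best P0=NH1 P1=-
Op 6: best P0=NH1 P1=-
Op 7: best P0=- P1=-

Answer: P0:- P1:-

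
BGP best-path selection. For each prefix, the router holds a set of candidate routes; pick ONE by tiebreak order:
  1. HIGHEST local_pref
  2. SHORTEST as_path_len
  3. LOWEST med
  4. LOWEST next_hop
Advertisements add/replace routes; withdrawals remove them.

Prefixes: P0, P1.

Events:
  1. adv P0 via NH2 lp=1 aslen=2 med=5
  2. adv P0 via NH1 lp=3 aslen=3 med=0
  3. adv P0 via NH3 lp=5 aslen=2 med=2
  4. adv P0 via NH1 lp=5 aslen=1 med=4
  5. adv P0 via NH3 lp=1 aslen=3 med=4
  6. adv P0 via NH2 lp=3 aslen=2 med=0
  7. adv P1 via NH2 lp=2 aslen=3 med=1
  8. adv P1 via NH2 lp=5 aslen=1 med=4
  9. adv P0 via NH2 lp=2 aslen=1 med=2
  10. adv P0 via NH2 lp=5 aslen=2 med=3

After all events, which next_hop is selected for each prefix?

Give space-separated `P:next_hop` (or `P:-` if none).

Op 1: best P0=NH2 P1=-
Op 2: best P0=NH1 P1=-
Op 3: best P0=NH3 P1=-
Op 4: best P0=NH1 P1=-
Op 5: best P0=NH1 P1=-
Op 6: best P0=NH1 P1=-
Op 7: best P0=NH1 P1=NH2
Op 8: best P0=NH1 P1=NH2
Op 9: best P0=NH1 P1=NH2
Op 10: best P0=NH1 P1=NH2

Answer: P0:NH1 P1:NH2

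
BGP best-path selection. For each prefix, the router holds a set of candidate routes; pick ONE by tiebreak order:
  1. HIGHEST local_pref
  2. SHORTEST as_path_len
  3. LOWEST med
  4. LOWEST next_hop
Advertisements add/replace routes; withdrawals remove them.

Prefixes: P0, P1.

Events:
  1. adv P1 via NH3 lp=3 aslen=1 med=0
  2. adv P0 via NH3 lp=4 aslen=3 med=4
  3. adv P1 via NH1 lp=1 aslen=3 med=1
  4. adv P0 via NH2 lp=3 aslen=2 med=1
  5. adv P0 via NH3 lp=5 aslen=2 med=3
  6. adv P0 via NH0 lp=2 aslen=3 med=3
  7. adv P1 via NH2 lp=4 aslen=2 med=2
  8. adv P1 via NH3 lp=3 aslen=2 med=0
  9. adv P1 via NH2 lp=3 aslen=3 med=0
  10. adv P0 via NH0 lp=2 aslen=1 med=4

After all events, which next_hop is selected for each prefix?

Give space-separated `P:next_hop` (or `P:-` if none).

Op 1: best P0=- P1=NH3
Op 2: best P0=NH3 P1=NH3
Op 3: best P0=NH3 P1=NH3
Op 4: best P0=NH3 P1=NH3
Op 5: best P0=NH3 P1=NH3
Op 6: best P0=NH3 P1=NH3
Op 7: best P0=NH3 P1=NH2
Op 8: best P0=NH3 P1=NH2
Op 9: best P0=NH3 P1=NH3
Op 10: best P0=NH3 P1=NH3

Answer: P0:NH3 P1:NH3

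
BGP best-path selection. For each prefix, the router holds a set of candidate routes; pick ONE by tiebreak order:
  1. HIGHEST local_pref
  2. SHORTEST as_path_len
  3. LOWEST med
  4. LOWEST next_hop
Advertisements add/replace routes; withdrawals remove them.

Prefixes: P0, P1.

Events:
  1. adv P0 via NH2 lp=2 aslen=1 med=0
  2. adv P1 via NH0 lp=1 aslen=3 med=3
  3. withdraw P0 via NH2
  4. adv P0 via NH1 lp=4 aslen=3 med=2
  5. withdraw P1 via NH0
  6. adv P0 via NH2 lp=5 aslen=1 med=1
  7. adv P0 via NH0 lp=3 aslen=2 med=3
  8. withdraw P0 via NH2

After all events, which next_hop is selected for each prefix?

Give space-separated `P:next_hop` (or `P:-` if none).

Answer: P0:NH1 P1:-

Derivation:
Op 1: best P0=NH2 P1=-
Op 2: best P0=NH2 P1=NH0
Op 3: best P0=- P1=NH0
Op 4: best P0=NH1 P1=NH0
Op 5: best P0=NH1 P1=-
Op 6: best P0=NH2 P1=-
Op 7: best P0=NH2 P1=-
Op 8: best P0=NH1 P1=-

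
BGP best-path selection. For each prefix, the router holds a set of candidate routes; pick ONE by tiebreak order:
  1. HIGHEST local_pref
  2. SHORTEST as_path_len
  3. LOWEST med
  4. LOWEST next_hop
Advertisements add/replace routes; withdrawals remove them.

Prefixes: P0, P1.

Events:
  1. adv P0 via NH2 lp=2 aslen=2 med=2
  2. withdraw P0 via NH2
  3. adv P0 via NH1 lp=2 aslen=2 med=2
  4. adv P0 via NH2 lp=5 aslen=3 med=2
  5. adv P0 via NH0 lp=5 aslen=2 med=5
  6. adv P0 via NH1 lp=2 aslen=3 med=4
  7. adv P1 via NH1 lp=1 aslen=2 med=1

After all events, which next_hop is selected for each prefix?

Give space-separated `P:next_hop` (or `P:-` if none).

Answer: P0:NH0 P1:NH1

Derivation:
Op 1: best P0=NH2 P1=-
Op 2: best P0=- P1=-
Op 3: best P0=NH1 P1=-
Op 4: best P0=NH2 P1=-
Op 5: best P0=NH0 P1=-
Op 6: best P0=NH0 P1=-
Op 7: best P0=NH0 P1=NH1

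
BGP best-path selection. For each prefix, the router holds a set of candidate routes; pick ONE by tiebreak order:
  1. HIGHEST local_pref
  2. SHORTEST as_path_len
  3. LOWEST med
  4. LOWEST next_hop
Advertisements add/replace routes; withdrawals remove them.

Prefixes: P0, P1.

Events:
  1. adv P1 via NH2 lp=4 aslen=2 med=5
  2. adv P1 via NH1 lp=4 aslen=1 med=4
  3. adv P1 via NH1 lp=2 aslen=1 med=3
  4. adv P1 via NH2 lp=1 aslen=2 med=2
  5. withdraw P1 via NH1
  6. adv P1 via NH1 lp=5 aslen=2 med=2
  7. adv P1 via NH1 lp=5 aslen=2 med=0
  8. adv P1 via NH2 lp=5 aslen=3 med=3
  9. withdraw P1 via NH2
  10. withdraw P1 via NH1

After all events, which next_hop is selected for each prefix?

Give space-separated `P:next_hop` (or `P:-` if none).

Op 1: best P0=- P1=NH2
Op 2: best P0=- P1=NH1
Op 3: best P0=- P1=NH2
Op 4: best P0=- P1=NH1
Op 5: best P0=- P1=NH2
Op 6: best P0=- P1=NH1
Op 7: best P0=- P1=NH1
Op 8: best P0=- P1=NH1
Op 9: best P0=- P1=NH1
Op 10: best P0=- P1=-

Answer: P0:- P1:-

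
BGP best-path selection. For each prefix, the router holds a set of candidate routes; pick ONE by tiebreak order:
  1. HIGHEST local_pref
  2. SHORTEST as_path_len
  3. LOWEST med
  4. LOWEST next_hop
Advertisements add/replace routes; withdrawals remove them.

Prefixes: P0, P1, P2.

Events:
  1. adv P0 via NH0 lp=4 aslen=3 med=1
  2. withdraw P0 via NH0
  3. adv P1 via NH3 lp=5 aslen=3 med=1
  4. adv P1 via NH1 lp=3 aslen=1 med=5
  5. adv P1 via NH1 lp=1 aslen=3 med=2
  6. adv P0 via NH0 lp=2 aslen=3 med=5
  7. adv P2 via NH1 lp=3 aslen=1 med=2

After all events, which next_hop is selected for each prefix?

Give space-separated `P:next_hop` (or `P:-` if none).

Answer: P0:NH0 P1:NH3 P2:NH1

Derivation:
Op 1: best P0=NH0 P1=- P2=-
Op 2: best P0=- P1=- P2=-
Op 3: best P0=- P1=NH3 P2=-
Op 4: best P0=- P1=NH3 P2=-
Op 5: best P0=- P1=NH3 P2=-
Op 6: best P0=NH0 P1=NH3 P2=-
Op 7: best P0=NH0 P1=NH3 P2=NH1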